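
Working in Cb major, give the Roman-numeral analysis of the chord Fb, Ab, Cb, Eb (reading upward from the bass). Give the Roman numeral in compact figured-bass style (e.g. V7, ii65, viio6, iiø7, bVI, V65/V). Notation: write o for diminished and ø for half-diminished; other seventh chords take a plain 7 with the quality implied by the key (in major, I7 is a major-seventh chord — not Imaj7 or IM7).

Stacked in thirds the chord is Fb-Ab-Cb-Eb: a major seventh chord on Fb.
In Cb major, Fb is the subdominant; the diatonic major seventh chord there is IV7.

IV7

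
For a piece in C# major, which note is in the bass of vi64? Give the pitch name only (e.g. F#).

E#

vi in C# major has root A#; the chord is A#-C#-E#.
The figure 64 means second inversion — the fifth is in the bass.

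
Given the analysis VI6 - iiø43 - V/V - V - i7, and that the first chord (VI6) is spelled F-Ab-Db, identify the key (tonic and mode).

F minor

The anchor chord is a major triad on Db, labeled VI6.
Counting down 5 scale steps from Db places the tonic on F; a major triad on degree 6 is diatonic only in minor.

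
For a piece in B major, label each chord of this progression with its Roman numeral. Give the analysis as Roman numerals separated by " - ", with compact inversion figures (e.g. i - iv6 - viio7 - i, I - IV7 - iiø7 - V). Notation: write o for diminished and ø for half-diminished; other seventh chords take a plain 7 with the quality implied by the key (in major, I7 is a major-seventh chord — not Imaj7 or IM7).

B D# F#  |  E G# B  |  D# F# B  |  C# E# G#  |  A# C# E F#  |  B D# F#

I - IV - I6 - V/V - V65 - I

B-D#-F# has root B, degree 1 in B major, so I.
E-G#-B has root E, degree 4 in B major, so IV.
D#-F#-B: root B is the tonic; major triad there is I6.
C#-E#-G# is the secondary dominant of V (major triad on C#): V/V.
A#-C#-E-F#: dominant seventh chord on F# = scale degree 5 → V65.
B-D#-F# has root B, degree 1 in B major, so I.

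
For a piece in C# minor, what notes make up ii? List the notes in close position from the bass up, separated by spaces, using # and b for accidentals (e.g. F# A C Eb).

ii is the minor supertonic, borrowed from the parallel major (the Dorian ii). In C# minor that root is D#.
So the chord is D#-F#-A#, a minor triad.

D# F# A#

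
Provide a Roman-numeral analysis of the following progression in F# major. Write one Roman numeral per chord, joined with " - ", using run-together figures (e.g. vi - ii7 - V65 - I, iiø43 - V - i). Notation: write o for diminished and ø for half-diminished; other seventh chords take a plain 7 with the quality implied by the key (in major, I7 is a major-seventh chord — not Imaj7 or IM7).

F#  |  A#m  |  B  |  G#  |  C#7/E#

I - iii - IV - V/V - V65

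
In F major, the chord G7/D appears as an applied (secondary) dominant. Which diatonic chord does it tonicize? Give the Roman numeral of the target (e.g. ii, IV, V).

V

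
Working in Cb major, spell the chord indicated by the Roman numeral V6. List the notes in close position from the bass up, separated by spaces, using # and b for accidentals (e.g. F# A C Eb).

The numeral's case and figure indicate a major triad. In Cb major its root, scale degree 5, is Gb.
Stacking thirds from Gb gives Gb-Bb-Db.
The figured bass 6 indicates first inversion, placing the third (Bb) in the bass: Bb-Db-Gb.

Bb Db Gb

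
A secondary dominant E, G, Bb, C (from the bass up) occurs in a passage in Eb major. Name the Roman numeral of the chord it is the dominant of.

The chord is a dominant seventh chord on C.
A dominant resolves down a perfect fifth: C → F. In Eb major, F is scale degree 2, i.e. ii.

ii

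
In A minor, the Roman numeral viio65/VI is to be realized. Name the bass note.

G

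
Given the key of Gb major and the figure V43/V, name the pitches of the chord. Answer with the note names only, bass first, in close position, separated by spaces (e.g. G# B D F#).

Eb Gb Ab C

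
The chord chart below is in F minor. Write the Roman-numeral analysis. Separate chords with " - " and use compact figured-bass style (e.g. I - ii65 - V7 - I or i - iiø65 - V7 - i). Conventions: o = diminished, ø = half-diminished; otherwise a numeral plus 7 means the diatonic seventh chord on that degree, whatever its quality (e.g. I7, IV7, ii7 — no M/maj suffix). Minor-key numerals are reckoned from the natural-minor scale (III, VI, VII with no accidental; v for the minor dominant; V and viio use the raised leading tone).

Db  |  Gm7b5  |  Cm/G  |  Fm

Db has root Db, degree 6 in F minor, so VI.
Gm7b5 has root G, degree 2 in F minor, so iiø7.
Cm/G has root C, degree 5 in F minor, so v64.
Fm: minor triad on F = scale degree 1 → i.

VI - iiø7 - v64 - i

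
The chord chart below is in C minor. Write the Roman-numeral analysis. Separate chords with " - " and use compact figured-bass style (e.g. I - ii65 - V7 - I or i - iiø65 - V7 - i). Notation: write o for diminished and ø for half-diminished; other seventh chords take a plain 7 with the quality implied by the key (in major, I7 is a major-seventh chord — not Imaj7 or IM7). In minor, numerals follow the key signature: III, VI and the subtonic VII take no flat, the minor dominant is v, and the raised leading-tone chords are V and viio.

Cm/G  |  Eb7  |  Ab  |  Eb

Cm/G: minor triad on C = scale degree 1 → i64.
Eb7: a dominant seventh chord on Eb, the applied dominant of VI → V7/VI.
Ab has root Ab, degree 6 in C minor, so VI.
Eb has root Eb, degree 3 in C minor, so III.

i64 - V7/VI - VI - III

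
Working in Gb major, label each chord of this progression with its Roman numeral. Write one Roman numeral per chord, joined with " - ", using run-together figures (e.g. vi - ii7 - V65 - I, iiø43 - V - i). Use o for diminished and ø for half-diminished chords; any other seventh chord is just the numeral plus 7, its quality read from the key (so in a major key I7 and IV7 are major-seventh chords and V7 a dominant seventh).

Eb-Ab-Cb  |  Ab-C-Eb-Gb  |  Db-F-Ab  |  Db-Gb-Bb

ii64 - V7/V - V - I64

Eb-Ab-Cb has root Ab, degree 2 in Gb major, so ii64.
Ab-C-Eb-Gb: chromatic; Ab is V of V, so V7/V.
Db-F-Ab: major triad on Db = scale degree 5 → V.
Db-Gb-Bb: major triad on Gb = scale degree 1 → I64.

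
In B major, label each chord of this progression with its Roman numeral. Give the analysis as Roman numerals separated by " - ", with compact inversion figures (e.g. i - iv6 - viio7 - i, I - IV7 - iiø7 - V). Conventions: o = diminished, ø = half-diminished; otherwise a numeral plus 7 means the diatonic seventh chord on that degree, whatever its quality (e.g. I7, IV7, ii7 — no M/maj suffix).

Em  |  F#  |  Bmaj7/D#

iv - V - I65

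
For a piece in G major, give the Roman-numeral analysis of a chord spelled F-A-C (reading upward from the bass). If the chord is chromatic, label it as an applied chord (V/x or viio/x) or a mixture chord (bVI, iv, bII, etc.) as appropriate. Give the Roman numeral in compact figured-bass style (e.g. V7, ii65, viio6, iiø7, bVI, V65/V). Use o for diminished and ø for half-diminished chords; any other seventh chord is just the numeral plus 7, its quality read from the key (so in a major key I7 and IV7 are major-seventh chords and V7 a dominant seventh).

bVII

The pitches F-A-C form a major triad rooted on F.
F is the lowered seventh degree of G major (diatonic 7 would be F#). This is a major triad on the lowered seventh degree (the subtonic), borrowed from the parallel minor.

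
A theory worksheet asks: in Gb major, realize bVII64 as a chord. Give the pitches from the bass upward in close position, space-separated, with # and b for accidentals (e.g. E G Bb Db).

Cb Fb Ab

bVII64 is a major triad on the lowered seventh degree (the subtonic), borrowed from the parallel minor. In Gb major that root is Fb.
So the chord is Fb-Ab-Cb, a major triad.
The figured bass 64 indicates second inversion, placing the fifth (Cb) in the bass: Cb-Fb-Ab.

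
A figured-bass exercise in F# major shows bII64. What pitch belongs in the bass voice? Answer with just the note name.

bII in F# major has root G; the chord is G-B-D.
The figure 64 means second inversion — the fifth is in the bass.

D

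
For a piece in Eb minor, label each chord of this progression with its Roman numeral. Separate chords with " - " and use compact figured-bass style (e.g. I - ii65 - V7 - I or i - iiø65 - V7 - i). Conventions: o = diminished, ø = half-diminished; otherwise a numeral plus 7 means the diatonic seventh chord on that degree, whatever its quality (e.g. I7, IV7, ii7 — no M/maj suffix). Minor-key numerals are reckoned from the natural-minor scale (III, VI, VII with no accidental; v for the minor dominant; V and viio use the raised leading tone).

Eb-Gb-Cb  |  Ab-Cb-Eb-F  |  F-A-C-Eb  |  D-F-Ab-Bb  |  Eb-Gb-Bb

VI6 - iiø65 - V7/V - V65 - i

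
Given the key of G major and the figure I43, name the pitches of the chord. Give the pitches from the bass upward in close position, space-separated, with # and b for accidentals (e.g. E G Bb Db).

D F# G B

In G major, scale degree 1 is G, and the diatonic chord built there is a major seventh chord.
Stacking thirds from G gives G-B-D-F#.
With the 43 figure the chord is in second inversion; from the bass D upward in close position it reads D-F#-G-B.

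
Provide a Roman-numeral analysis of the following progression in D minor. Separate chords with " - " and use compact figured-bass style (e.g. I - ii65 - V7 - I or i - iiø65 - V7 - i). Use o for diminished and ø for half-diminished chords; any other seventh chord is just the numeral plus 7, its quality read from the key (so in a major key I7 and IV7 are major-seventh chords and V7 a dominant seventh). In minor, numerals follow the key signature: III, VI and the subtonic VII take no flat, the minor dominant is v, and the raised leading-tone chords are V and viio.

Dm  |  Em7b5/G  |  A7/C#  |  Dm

i - iiø65 - V65 - i

Dm: minor triad on D = scale degree 1 → i.
Em7b5/G has root E, degree 2 in D minor, so iiø65.
A7/C#: dominant seventh chord on A = scale degree 5 → V65.
Dm: root D is the tonic; minor triad there is i.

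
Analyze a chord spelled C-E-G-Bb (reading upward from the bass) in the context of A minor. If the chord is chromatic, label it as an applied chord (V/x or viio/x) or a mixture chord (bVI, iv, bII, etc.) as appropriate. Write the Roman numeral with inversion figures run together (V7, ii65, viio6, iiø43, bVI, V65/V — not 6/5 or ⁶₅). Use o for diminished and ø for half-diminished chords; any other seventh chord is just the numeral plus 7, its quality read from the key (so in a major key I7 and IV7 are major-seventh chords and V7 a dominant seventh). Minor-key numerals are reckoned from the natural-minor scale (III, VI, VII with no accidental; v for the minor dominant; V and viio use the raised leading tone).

V7/VI

The pitches C-E-G-Bb form a dominant seventh chord rooted on C.
C is not a diatonic chord root with this quality in A minor, but it lies a perfect fifth above F (VI), so the chord functions as an applied dominant of VI.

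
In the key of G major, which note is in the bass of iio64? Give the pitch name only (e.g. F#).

iio in G major has root A; the chord is A-C-Eb.
The figure 64 means second inversion — the fifth is in the bass.

Eb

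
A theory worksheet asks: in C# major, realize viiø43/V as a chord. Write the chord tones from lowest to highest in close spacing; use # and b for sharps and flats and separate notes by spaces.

viiø43/V is a secondary leading-tone chord. The target V is G# in C# major; the applied chord is rooted a semitone below, on F##.
Building a half-diminished seventh chord on F## gives F##-A#-C#-E#.
The figured bass 43 indicates second inversion, placing the fifth (C#) in the bass: C#-E#-F##-A#.

C# E# F## A#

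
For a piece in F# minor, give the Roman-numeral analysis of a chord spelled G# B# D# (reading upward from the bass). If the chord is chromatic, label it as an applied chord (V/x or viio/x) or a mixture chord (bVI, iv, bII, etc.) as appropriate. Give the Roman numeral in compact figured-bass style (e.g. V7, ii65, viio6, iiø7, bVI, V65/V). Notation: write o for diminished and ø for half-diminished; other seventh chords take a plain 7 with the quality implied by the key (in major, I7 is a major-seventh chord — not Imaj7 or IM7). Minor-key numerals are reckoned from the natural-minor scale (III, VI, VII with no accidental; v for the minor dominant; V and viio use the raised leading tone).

V/V

Stacked in thirds the chord is G#-B#-D#: a major triad on G#.
G# is not a diatonic chord root with this quality in F# minor, but it lies a perfect fifth above C# (V), so the chord functions as an applied dominant of V.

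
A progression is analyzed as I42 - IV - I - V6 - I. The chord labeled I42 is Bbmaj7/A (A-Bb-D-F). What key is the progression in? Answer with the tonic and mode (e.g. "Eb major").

Bb major

The chord Bbmaj7/A is a major seventh chord rooted on Bb; its label is I42.
If Bb is scale degree 1 and the mode makes that degree carry a major seventh chord, the tonic is Bb and the mode is major.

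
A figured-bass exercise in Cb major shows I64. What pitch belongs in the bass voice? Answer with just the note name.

Gb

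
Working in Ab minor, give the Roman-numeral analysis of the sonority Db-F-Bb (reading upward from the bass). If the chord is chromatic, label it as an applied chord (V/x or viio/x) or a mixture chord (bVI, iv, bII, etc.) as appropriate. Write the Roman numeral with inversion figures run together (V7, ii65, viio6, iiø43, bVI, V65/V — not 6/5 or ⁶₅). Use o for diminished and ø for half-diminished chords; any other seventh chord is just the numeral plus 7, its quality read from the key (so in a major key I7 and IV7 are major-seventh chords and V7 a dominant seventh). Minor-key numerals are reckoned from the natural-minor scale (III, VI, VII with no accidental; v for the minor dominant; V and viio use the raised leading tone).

The pitches Bb-Db-F form a minor triad rooted on Bb.
Bb is the second degree of Ab minor. This is the minor supertonic, borrowed from the parallel major (the Dorian ii).
With Db in the bass the chord is in first inversion, so the figured bass is 6.

ii6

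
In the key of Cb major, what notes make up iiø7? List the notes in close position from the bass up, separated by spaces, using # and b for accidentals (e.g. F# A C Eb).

Db Fb Abb Cb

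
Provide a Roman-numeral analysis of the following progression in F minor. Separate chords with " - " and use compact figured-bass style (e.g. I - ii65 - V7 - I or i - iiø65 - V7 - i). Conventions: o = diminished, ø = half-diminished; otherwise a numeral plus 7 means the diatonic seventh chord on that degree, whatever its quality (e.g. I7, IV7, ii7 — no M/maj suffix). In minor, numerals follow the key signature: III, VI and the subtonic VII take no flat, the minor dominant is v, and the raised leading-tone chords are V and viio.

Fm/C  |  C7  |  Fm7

i64 - V7 - i7

Fm/C: minor triad on F = scale degree 1 → i64.
C7: dominant seventh chord on C = scale degree 5 → V7.
Fm7: minor seventh chord on F = scale degree 1 → i7.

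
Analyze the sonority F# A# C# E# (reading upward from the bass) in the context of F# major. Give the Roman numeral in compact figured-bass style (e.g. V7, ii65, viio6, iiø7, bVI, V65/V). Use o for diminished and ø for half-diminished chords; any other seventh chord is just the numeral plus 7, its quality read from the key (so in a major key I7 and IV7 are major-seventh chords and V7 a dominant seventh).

I7

Stacked in thirds the chord is F#-A#-C#-E#: a major seventh chord on F#.
In F# major, F# is the tonic; the diatonic major seventh chord there is I7.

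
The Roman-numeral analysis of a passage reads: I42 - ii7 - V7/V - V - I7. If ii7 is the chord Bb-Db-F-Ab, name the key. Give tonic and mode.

Ab major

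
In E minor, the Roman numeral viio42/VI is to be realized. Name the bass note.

Ab

The applied chord viio42/VI is rooted on B: B-D-F-Ab.
The figure 42 means third inversion — the seventh is in the bass.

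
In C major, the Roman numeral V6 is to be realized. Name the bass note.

B

V in C major has root G; the chord is G-B-D.
The figure 6 means first inversion — the third is in the bass.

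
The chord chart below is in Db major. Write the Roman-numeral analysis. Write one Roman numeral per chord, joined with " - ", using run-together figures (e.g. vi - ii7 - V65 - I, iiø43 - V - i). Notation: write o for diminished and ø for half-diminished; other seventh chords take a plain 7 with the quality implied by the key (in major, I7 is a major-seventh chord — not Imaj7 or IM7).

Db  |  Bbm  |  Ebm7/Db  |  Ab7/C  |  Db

I - vi - ii42 - V65 - I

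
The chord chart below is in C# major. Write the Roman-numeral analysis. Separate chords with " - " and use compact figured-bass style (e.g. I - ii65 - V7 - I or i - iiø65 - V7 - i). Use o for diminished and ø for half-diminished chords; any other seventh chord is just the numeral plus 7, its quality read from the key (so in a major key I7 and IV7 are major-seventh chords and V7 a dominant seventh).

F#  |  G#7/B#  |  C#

F#: root F# is the subdominant; major triad there is IV.
G#7/B#: root G# is the dominant; dominant seventh chord there is V65.
C#: major triad on C# = scale degree 1 → I.

IV - V65 - I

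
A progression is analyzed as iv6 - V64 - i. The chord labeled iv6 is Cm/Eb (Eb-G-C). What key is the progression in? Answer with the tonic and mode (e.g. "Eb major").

G minor

The chord Cm/Eb is a minor triad rooted on C; its label is iv6.
Counting down 3 scale steps from C places the tonic on G; a minor triad on degree 4 is diatonic only in minor.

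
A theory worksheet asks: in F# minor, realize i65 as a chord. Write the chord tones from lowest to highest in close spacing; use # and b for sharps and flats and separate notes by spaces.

In F# minor, scale degree 1 is F#, and the diatonic chord built there is a minor seventh chord.
Stacking thirds from F# gives F#-A-C#-E.
The figured bass 65 indicates first inversion, placing the third (A) in the bass: A-C#-E-F#.

A C# E F#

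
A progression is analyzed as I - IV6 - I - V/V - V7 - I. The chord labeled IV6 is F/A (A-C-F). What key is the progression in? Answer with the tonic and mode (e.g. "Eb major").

C major

IV6 is given as A-C-F — a major triad with root F.
Counting down 3 scale steps from F places the tonic on C; a major triad on degree 4 is diatonic only in major.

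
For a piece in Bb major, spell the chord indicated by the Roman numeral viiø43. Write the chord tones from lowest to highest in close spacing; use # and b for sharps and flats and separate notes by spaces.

In Bb major, the leading tone is A, and the diatonic chord built there is a half-diminished seventh chord.
Stacking thirds from A gives A-C-Eb-G.
The figured bass 43 indicates second inversion, placing the fifth (Eb) in the bass: Eb-G-A-C.

Eb G A C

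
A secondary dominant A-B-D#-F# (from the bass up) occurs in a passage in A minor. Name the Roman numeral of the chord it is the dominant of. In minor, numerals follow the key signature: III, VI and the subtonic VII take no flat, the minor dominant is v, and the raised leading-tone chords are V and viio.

V

The chord is a dominant seventh chord on B.
A dominant resolves down a perfect fifth: B → E. In A minor, E is scale degree 5, i.e. V.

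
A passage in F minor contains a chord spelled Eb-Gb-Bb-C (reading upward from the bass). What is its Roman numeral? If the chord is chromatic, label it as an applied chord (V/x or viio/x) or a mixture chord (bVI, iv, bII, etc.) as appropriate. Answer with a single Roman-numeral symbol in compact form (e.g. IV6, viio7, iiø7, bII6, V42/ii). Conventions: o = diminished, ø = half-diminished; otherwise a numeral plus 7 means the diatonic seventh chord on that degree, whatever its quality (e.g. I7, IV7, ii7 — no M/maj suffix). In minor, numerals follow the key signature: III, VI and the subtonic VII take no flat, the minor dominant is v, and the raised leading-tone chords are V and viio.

The pitches C-Eb-Gb-Bb form a half-diminished seventh chord rooted on C.
C sits a half step below Db (VI in F minor); a diminished chord there is the applied leading-tone chord of VI.
With Eb in the bass the chord is in first inversion, so the figured bass is 65.

viiø65/VI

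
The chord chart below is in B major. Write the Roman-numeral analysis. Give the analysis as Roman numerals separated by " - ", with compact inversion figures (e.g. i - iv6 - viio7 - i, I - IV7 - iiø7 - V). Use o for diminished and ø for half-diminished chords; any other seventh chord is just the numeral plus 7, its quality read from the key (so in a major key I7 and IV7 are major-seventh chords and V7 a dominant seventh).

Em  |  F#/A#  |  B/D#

iv - V6 - I6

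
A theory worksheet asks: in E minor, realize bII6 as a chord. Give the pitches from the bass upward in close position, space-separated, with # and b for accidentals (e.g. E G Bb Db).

A C F

Scale degree 2 in E minor is F#; lowering it a half step gives F. bII6 is the Neapolitan sixth — a major triad on the lowered second degree, here in its customary first inversion.
So the chord is F-A-C, a major triad.
The figured bass 6 indicates first inversion, placing the third (A) in the bass: A-C-F.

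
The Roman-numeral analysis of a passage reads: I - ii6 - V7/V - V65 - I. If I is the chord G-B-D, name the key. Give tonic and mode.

The chord G is a major triad rooted on G; its label is I.
If G is scale degree 1 and the mode makes that degree carry a major triad, the tonic is G and the mode is major.

G major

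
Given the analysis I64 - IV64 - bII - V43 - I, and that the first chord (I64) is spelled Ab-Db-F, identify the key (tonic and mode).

Db major

I64 is given as Ab-Db-F — a major triad with root Db.
If Db is scale degree 1 and the mode makes that degree carry a major triad, the tonic is Db and the mode is major.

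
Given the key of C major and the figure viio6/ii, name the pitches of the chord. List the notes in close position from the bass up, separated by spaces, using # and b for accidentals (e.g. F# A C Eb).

viio6/ii is a secondary leading-tone chord. The target ii is D in C major; the applied chord is rooted a semitone below, on C#.
Building a diminished triad on C# gives C#-E-G.
The figured bass 6 indicates first inversion, placing the third (E) in the bass: E-G-C#.

E G C#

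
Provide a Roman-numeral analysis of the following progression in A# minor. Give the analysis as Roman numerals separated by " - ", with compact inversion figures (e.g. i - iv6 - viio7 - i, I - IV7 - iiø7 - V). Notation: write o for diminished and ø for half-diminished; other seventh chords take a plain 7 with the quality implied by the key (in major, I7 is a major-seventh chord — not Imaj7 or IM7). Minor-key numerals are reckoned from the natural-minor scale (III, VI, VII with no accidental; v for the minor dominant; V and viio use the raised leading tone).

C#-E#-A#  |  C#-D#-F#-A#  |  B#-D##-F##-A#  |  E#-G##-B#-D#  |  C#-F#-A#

C#-E#-A#: minor triad on A# = scale degree 1 → i6.
C#-D#-F#-A#: minor seventh chord on D# = scale degree 4 → iv42.
B#-D##-F##-A# is the secondary dominant of V (dominant seventh chord on B#): V7/V.
E#-G##-B#-D#: dominant seventh chord on E# = scale degree 5 → V7.
C#-F#-A#: major triad on F# = scale degree 6 → VI64.

i6 - iv42 - V7/V - V7 - VI64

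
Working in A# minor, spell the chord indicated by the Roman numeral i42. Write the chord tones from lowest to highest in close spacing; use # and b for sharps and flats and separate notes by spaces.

G# A# C# E#

In A# minor, scale degree 1 is A#, and the diatonic chord built there is a minor seventh chord.
Stacking thirds from A# gives A#-C#-E#-G#.
The figured bass 42 indicates third inversion, placing the seventh (G#) in the bass: G#-A#-C#-E#.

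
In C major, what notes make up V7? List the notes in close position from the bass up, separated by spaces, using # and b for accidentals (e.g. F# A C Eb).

In C major, the fifth degree is G, and the diatonic chord built there is a dominant seventh chord.
Stacking thirds from G gives G-B-D-F.

G B D F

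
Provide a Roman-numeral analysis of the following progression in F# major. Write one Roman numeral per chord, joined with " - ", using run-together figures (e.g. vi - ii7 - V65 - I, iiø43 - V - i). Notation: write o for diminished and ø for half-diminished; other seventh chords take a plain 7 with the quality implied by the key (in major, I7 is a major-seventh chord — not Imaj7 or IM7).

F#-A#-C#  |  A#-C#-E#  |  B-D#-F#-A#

F#-A#-C#: major triad on F# = scale degree 1 → I.
A#-C#-E#: root A# is the mediant; minor triad there is iii.
B-D#-F#-A# has root B, degree 4 in F# major, so IV7.

I - iii - IV7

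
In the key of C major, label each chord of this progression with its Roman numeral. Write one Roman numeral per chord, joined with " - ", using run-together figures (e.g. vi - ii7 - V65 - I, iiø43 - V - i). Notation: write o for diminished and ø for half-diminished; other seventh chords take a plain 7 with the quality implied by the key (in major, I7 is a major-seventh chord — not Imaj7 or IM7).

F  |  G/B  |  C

IV - V6 - I

F has root F, degree 4 in C major, so IV.
G/B: major triad on G = scale degree 5 → V6.
C: root C is the tonic; major triad there is I.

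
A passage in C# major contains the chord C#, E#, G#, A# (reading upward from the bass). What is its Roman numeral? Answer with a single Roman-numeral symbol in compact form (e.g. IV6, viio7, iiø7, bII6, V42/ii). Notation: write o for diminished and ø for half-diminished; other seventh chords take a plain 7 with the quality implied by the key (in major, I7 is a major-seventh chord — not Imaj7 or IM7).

vi65

The pitches A#-C#-E#-G# form a minor seventh chord rooted on A#.
In C# major, A# is the submediant; the diatonic minor seventh chord there is vi7.
With C# in the bass the chord is in first inversion, so the figured bass is 65.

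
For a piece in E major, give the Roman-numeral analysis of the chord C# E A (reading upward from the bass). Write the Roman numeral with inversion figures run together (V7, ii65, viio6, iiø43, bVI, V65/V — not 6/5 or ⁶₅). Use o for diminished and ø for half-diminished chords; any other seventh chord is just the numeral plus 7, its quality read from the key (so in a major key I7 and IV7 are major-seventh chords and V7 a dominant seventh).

The pitches A-C#-E form a major triad rooted on A.
In E major, A is the subdominant; the diatonic major triad there is IV.
With C# in the bass the chord is in first inversion, so the figured bass is 6.

IV6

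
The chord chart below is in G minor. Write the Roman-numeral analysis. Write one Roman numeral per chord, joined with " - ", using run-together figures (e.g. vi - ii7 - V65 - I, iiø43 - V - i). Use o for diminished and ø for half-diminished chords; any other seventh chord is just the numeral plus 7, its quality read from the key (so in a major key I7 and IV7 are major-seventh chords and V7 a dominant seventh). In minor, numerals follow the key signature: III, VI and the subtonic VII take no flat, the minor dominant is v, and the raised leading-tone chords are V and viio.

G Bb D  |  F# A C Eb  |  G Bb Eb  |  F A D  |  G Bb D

i - viio7 - VI6 - v6 - i

G-Bb-D has root G, degree 1 in G minor, so i.
F#-A-C-Eb has root F#, degree 7 in G minor, so viio7.
G-Bb-Eb has root Eb, degree 6 in G minor, so VI6.
F-A-D: minor triad on D = scale degree 5 → v6.
G-Bb-D: minor triad on G = scale degree 1 → i.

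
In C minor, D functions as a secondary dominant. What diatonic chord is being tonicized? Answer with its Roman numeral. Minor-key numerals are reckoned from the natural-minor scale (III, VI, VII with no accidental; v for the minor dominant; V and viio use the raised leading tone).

The chord is a major triad on D.
A dominant resolves down a perfect fifth: D → G. In C minor, G is scale degree 5, i.e. V.

V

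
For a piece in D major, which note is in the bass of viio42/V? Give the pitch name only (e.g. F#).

The applied chord viio42/V is rooted on G#: G#-B-D-F.
The figure 42 means third inversion — the seventh is in the bass.

F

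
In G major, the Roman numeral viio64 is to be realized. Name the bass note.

C

viio in G major has root F#; the chord is F#-A-C.
The figure 64 means second inversion — the fifth is in the bass.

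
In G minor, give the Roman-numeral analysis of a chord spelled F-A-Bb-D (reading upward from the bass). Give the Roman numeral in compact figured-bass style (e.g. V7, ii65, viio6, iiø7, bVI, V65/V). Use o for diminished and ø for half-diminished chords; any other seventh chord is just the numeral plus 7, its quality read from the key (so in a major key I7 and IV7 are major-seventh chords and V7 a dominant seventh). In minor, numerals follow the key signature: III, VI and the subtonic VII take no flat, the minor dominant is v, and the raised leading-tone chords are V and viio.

Stacked in thirds the chord is Bb-D-F-A: a major seventh chord on Bb.
In G minor, Bb is the mediant; the diatonic major seventh chord there is III7.
With F in the bass the chord is in second inversion, so the figured bass is 43.

III43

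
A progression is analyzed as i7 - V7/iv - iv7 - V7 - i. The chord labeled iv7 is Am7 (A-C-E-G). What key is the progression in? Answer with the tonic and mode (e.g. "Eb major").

E minor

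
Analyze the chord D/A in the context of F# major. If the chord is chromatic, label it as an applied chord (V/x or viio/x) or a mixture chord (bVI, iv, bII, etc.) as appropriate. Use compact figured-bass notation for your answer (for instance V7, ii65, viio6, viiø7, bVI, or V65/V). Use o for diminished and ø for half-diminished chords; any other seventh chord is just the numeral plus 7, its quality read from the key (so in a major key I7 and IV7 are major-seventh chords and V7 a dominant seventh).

bVI64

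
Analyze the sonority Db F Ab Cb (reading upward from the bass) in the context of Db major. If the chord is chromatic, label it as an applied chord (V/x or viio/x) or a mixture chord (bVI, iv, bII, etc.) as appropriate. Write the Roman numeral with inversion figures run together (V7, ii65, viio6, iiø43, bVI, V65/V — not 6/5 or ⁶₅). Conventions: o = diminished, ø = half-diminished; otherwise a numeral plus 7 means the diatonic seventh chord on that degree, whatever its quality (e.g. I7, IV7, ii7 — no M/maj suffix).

V7/IV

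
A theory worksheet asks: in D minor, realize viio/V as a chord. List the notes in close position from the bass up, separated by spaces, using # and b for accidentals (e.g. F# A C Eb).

G# B D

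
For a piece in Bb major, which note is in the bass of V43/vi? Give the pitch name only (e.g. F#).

A

The applied chord V43/vi is rooted on D: D-F#-A-C.
The figure 43 means second inversion — the fifth is in the bass.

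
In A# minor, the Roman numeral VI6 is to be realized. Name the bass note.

A#

VI in A# minor has root F#; the chord is F#-A#-C#.
The figure 6 means first inversion — the third is in the bass.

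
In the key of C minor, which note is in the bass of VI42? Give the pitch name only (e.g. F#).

G

VI in C minor has root Ab; the chord is Ab-C-Eb-G.
The figure 42 means third inversion — the seventh is in the bass.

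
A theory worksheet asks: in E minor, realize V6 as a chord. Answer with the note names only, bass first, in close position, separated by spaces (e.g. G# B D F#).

In E minor, the fifth degree is B. The dominant is major (leading tone raised), so V is a major triad.
That chord is spelled B-D#-F#.
The figured bass 6 indicates first inversion, placing the third (D#) in the bass: D#-F#-B.

D# F# B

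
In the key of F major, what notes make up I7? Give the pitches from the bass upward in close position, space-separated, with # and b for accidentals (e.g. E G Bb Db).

F A C E

The numeral's case and figure indicate a major seventh chord. In F major its root, the tonic, is F.
That chord is spelled F-A-C-E.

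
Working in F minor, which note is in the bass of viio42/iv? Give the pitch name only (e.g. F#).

The applied chord viio42/iv is rooted on A: A-C-Eb-Gb.
The figure 42 means third inversion — the seventh is in the bass.

Gb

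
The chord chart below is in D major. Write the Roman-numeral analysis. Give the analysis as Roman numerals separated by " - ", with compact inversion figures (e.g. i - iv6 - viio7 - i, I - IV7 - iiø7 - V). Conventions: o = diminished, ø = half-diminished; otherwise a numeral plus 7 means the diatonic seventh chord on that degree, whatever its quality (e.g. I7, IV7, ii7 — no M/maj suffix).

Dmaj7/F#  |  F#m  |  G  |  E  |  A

I65 - iii - IV - V/V - V

Dmaj7/F#: major seventh chord on D = scale degree 1 → I65.
F#m: root F# is the mediant; minor triad there is iii.
G: root G is the subdominant; major triad there is IV.
E: chromatic; E is V of V, so V/V.
A: root A is the dominant; major triad there is V.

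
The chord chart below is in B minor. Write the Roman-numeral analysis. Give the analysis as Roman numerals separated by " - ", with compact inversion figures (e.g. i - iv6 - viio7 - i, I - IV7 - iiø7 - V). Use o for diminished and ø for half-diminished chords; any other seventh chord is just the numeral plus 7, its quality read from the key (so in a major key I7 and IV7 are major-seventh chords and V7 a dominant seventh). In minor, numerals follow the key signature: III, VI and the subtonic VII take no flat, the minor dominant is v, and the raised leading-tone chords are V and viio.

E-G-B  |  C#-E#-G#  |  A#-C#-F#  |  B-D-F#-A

iv - V/V - V6 - i7

E-G-B: minor triad on E = scale degree 4 → iv.
C#-E#-G# is the secondary dominant of V (major triad on C#): V/V.
A#-C#-F#: major triad on F# = scale degree 5 → V6.
B-D-F#-A: minor seventh chord on B = scale degree 1 → i7.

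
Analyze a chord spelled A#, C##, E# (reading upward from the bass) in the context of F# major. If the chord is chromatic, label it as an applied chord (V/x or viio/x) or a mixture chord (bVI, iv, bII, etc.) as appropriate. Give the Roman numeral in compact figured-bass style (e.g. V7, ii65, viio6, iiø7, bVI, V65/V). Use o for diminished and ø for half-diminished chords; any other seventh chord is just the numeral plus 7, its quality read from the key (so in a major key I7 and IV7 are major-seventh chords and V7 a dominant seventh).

V/vi

Stacked in thirds the chord is A#-C##-E#: a major triad on A#.
A# is not a diatonic chord root with this quality in F# major, but it lies a perfect fifth above D# (vi), so the chord functions as an applied dominant of vi.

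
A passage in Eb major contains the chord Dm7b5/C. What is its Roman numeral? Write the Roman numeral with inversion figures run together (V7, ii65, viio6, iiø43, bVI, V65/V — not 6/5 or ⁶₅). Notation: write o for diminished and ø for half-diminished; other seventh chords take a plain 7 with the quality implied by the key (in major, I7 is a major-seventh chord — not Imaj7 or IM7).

viiø42

Stacked in thirds the chord is D-F-Ab-C: a half-diminished seventh chord on D.
D is scale degree 7 in Eb major, and a half-diminished seventh chord on that degree is written viiø7.
With C in the bass the chord is in third inversion, so the figured bass is 42.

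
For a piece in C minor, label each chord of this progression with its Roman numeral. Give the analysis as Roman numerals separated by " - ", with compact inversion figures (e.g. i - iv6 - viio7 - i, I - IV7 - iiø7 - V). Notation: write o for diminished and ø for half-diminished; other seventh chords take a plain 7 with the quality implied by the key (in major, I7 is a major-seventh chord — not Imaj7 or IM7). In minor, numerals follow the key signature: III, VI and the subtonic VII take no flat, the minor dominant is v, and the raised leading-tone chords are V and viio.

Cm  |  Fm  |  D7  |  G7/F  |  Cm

Cm has root C, degree 1 in C minor, so i.
Fm has root F, degree 4 in C minor, so iv.
D7: a dominant seventh chord on D, the applied dominant of V → V7/V.
G7/F: root G is the dominant; dominant seventh chord there is V42.
Cm has root C, degree 1 in C minor, so i.

i - iv - V7/V - V42 - i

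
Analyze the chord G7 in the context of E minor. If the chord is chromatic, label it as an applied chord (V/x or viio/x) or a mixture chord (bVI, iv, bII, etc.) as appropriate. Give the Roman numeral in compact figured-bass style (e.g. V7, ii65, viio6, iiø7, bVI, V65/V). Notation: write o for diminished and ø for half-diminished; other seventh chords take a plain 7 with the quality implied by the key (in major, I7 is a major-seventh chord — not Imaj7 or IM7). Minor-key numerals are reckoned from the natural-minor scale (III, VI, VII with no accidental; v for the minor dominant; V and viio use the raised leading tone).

Stacked in thirds the chord is G-B-D-F: a dominant seventh chord on G.
G is not a diatonic chord root with this quality in E minor, but it lies a perfect fifth above C (VI), so the chord functions as an applied dominant of VI.

V7/VI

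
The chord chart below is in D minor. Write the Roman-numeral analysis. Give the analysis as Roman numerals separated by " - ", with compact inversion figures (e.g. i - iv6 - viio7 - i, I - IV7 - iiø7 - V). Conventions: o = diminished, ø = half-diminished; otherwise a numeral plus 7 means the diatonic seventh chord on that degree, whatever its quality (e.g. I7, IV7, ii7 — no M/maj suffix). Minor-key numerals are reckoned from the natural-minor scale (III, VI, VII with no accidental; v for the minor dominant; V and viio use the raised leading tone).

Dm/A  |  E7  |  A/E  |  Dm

Dm/A: minor triad on D = scale degree 1 → i64.
E7: chromatic; E is V of V, so V7/V.
A/E: major triad on A = scale degree 5 → V64.
Dm: root D is the tonic; minor triad there is i.

i64 - V7/V - V64 - i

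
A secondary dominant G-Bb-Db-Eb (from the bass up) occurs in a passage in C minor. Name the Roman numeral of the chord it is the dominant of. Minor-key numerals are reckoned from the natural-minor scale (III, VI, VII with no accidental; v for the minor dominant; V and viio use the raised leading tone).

VI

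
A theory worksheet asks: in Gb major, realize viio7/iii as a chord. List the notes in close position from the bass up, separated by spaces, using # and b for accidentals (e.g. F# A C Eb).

A C Eb Gb

The slash marks an applied leading-tone chord: viio of iii. In Gb major, iii is Bb, so the leading tone to it is A, a half step below.
Building a fully diminished seventh chord on A gives A-C-Eb-Gb.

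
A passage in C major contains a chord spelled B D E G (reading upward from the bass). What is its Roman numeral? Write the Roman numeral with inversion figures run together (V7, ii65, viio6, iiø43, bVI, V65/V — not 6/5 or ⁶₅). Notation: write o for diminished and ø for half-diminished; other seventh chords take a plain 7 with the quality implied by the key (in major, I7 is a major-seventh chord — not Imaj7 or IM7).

The pitches E-G-B-D form a minor seventh chord rooted on E.
In C major, E is the mediant; the diatonic minor seventh chord there is iii7.
With B in the bass the chord is in second inversion, so the figured bass is 43.

iii43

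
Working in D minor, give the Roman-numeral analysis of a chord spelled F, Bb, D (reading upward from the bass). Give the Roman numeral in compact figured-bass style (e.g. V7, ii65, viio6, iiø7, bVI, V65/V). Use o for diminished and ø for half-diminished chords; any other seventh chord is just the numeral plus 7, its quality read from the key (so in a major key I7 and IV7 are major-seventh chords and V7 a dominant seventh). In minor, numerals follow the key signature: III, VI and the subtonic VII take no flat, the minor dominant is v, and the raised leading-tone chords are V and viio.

VI64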